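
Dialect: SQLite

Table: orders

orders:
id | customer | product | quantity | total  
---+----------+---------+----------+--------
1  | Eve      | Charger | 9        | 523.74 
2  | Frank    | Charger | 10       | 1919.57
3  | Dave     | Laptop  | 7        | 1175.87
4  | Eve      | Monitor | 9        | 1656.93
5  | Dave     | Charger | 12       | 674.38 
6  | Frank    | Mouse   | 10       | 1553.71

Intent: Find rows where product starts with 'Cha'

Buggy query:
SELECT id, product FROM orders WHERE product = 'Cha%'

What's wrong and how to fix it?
Bug: Wildcards only work with LIKE; '=' treats '%' as a literal character

Fix: Replace '=' with LIKE so 'Cha%' is treated as a pattern

Corrected query:
SELECT id, product FROM orders WHERE product LIKE 'Cha%'

Result:
id | product
---+--------
1  | Charger
2  | Charger
5  | Charger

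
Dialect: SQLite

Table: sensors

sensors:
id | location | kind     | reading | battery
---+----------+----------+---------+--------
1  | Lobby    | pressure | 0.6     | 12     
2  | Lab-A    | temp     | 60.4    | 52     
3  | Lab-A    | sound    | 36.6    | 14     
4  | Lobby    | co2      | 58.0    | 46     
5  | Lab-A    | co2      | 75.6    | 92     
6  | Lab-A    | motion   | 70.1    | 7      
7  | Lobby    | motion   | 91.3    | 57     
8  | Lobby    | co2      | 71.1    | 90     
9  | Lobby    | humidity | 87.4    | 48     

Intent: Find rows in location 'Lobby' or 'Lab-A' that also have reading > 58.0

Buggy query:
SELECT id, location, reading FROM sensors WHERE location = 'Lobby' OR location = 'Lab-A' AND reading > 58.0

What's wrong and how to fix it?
Bug: AND binds tighter than OR, so this parses as location = 'Lobby' OR (location = 'Lab-A' AND reading > 58.0)

Fix: Add parentheses around the OR so the AND applies to both alternatives

Corrected query:
SELECT id, location, reading FROM sensors WHERE (location = 'Lobby' OR location = 'Lab-A') AND reading > 58.0

Result:
id | location | reading
---+----------+--------
2  | Lab-A    | 60.4   
5  | Lab-A    | 75.6   
6  | Lab-A    | 70.1   
7  | Lobby    | 91.3   
8  | Lobby    | 71.1   
9  | Lobby    | 87.4   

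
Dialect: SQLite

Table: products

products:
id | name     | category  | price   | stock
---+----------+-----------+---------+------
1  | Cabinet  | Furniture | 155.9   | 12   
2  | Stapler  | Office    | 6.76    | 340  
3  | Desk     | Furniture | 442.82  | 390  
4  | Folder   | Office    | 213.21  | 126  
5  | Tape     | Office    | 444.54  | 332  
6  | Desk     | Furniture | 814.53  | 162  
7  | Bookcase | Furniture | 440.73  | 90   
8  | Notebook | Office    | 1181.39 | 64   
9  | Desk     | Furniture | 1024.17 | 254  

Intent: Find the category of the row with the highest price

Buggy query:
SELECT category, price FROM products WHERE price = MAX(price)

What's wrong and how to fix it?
Bug: WHERE is evaluated per row; an aggregate over the whole table isn't defined there

Fix: Wrap MAX in a scalar subquery so WHERE compares against a single value

Corrected query:
SELECT category, price FROM products WHERE price = (SELECT MAX(price) FROM products)

Result:
category | price  
---------+--------
Office   | 1181.39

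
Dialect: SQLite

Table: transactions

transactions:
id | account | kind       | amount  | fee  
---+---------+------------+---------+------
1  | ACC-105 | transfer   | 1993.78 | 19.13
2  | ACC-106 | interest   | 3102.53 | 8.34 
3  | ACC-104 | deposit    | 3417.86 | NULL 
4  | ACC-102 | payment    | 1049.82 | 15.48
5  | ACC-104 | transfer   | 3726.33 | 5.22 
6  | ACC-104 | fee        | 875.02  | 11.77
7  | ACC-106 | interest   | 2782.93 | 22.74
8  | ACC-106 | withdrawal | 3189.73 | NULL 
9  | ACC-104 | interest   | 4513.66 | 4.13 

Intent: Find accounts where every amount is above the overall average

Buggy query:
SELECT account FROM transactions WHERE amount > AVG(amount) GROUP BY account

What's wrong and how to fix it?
Bug: WHERE evaluates per row before aggregation, so AVG() is unavailable

Fix: Use a subquery for AVG and a HAVING MIN(...) filter so the condition holds for every row in the group

Corrected query:
SELECT account FROM transactions GROUP BY account HAVING MIN(amount) > (SELECT AVG(amount) FROM transactions)

Result:
account
-------
ACC-106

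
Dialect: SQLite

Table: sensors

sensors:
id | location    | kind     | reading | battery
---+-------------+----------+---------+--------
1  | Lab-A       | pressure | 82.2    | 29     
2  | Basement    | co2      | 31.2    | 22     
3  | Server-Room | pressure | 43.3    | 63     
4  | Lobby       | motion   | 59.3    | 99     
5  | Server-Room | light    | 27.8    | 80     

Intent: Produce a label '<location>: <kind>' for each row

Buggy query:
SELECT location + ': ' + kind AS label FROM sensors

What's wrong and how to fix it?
Bug: '+' is numeric addition; on text columns SQLite converts them to 0 instead of concatenating

Fix: Replace + with || to concatenate text

Corrected query:
SELECT location || ': ' || kind AS label FROM sensors

Result:
label                
---------------------
Lab-A: pressure      
Basement: co2        
Server-Room: pressure
Lobby: motion        
Server-Room: light   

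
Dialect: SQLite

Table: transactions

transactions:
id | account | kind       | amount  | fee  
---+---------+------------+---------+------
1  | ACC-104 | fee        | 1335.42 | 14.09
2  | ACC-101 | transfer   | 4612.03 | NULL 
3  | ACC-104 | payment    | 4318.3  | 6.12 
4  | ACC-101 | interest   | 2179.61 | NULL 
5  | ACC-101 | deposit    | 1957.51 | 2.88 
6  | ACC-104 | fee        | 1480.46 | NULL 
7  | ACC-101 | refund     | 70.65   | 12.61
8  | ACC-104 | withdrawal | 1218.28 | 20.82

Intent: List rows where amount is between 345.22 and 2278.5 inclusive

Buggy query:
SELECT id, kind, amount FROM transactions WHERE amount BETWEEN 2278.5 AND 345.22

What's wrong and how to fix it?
Bug: BETWEEN expects the lower bound first; with 2278.5 AND 345.22 the range is empty

Fix: Swap the bounds so the smaller value comes first

Corrected query:
SELECT id, kind, amount FROM transactions WHERE amount BETWEEN 345.22 AND 2278.5

Result:
id | kind       | amount 
---+------------+--------
1  | fee        | 1335.42
4  | interest   | 2179.61
5  | deposit    | 1957.51
6  | fee        | 1480.46
8  | withdrawal | 1218.28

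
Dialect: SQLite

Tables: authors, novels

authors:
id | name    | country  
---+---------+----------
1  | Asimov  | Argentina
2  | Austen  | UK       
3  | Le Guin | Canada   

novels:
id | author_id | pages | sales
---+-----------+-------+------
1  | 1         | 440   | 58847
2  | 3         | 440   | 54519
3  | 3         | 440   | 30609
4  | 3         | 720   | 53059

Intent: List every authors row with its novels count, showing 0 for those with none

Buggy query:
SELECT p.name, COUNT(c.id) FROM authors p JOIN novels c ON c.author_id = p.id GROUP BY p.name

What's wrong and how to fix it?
Bug: INNER JOIN drops authors rows that have no matching novels rows

Fix: Switch to LEFT JOIN to retain unmatched parent rows

Corrected query:
SELECT p.name, COUNT(c.id) FROM authors p LEFT JOIN novels c ON c.author_id = p.id GROUP BY p.name

Result:
name    | COUNT(c.id)
--------+------------
Asimov  | 1          
Austen  | 0          
Le Guin | 3          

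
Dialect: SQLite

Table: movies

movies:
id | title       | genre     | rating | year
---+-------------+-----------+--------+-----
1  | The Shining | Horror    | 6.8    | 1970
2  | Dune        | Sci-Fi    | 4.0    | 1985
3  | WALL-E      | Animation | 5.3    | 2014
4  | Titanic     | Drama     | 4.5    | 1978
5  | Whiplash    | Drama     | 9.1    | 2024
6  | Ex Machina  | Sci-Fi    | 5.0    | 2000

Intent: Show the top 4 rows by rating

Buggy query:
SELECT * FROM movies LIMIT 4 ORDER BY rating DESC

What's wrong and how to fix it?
Bug: ORDER BY cannot follow LIMIT; LIMIT is the final clause

Fix: Sort with ORDER BY, then apply LIMIT

Corrected query:
SELECT * FROM movies ORDER BY rating DESC LIMIT 4

Result:
id | title       | genre     | rating | year
---+-------------+-----------+--------+-----
5  | Whiplash    | Drama     | 9.1    | 2024
1  | The Shining | Horror    | 6.8    | 1970
3  | WALL-E      | Animation | 5.3    | 2014
6  | Ex Machina  | Sci-Fi    | 5      | 2000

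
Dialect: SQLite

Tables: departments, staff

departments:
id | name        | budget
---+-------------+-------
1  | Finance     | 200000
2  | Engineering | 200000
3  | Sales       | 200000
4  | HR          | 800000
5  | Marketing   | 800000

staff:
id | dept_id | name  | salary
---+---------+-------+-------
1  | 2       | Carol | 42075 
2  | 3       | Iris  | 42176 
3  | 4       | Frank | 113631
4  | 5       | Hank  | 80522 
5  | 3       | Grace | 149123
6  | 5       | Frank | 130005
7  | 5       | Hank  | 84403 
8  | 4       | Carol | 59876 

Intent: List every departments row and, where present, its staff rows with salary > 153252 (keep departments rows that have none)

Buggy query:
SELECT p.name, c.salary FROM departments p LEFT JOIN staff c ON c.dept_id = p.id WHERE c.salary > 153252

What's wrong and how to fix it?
Bug: A WHERE condition on the right-hand table after LEFT JOIN drops unmatched parents

Fix: Move the right-table condition into the ON clause so unmatched parents are kept

Corrected query:
SELECT p.name, c.salary FROM departments p LEFT JOIN staff c ON c.dept_id = p.id AND c.salary > 153252

Result:
name        | salary
------------+-------
Finance     | NULL  
Engineering | NULL  
Sales       | NULL  
HR          | NULL  
Marketing   | NULL  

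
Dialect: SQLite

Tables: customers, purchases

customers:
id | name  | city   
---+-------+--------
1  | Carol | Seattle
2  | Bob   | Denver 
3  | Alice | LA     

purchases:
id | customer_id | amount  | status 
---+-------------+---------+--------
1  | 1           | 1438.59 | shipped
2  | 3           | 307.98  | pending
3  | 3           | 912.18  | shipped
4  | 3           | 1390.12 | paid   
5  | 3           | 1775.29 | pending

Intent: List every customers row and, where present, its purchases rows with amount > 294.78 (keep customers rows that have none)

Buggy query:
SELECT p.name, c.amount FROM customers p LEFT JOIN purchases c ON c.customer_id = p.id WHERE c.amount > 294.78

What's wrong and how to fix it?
Bug: Filtering c.amount in WHERE discards the NULL rows produced by LEFT JOIN, turning it into an inner join

Fix: Move the right-table condition into the ON clause so unmatched parents are kept

Corrected query:
SELECT p.name, c.amount FROM customers p LEFT JOIN purchases c ON c.customer_id = p.id AND c.amount > 294.78

Result:
name  | amount 
------+--------
Carol | 1438.59
Bob   | NULL   
Alice | 307.98 
Alice | 912.18 
Alice | 1390.12
Alice | 1775.29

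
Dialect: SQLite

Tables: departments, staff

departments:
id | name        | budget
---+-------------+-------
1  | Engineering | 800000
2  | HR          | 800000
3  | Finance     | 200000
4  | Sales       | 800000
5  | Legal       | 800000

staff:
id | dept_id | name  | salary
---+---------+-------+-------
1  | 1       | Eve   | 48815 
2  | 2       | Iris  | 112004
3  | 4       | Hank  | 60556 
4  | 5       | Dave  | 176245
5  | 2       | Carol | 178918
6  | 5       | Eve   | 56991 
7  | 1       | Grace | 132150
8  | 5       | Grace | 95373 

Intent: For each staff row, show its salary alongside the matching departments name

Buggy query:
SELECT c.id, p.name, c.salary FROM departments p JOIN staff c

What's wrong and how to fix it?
Bug: JOIN with no ON clause produces a cartesian product; every staff row pairs with every departments row

Fix: Add ON c.dept_id = p.id to the JOIN

Corrected query:
SELECT c.id, p.name, c.salary FROM departments p JOIN staff c ON c.dept_id = p.id

Result:
id | name        | salary
---+-------------+-------
1  | Engineering | 48815 
2  | HR          | 112004
3  | Sales       | 60556 
4  | Legal       | 176245
5  | HR          | 178918
6  | Legal       | 56991 
7  | Engineering | 132150
8  | Legal       | 95373 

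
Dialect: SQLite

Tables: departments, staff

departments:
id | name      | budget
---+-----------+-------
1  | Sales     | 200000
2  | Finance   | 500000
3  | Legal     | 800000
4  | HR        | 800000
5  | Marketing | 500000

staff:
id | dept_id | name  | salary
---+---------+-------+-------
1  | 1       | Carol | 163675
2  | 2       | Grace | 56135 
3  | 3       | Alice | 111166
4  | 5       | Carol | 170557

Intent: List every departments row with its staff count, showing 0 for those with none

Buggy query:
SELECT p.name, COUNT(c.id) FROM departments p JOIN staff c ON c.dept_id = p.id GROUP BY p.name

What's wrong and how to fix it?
Bug: An inner join excludes parents with zero children

Fix: Use LEFT JOIN so parents without children still appear (COUNT(c.id) gives 0)

Corrected query:
SELECT p.name, COUNT(c.id) FROM departments p LEFT JOIN staff c ON c.dept_id = p.id GROUP BY p.name

Result:
name      | COUNT(c.id)
----------+------------
Finance   | 1          
HR        | 0          
Legal     | 1          
Marketing | 1          
Sales     | 1          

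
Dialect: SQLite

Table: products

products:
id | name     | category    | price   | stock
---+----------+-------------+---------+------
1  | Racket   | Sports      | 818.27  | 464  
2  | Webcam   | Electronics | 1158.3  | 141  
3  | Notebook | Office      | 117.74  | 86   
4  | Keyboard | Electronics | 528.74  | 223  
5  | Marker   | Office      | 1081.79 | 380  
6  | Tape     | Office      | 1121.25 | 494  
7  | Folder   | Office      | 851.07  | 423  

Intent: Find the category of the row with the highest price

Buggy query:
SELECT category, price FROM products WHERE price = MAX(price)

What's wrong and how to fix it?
Bug: WHERE is evaluated per row; an aggregate over the whole table isn't defined there

Fix: Wrap MAX in a scalar subquery so WHERE compares against a single value

Corrected query:
SELECT category, price FROM products WHERE price = (SELECT MAX(price) FROM products)

Result:
category    | price 
------------+-------
Electronics | 1158.3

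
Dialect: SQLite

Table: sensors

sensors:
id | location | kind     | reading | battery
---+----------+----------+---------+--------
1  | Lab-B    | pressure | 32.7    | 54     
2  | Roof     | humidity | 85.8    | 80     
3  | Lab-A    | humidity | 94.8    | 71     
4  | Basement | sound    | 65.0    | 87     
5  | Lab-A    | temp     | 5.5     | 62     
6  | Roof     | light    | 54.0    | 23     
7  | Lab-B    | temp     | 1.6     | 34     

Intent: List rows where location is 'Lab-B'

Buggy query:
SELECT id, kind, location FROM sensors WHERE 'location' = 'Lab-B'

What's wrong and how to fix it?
Bug: Single quotes denote string literals in SQL; the column name is being compared as a constant string

Fix: Remove the quotes around the column name (or use double quotes for an identifier)

Corrected query:
SELECT id, kind, location FROM sensors WHERE location = 'Lab-B'

Result:
id | kind     | location
---+----------+---------
1  | pressure | Lab-B   
7  | temp     | Lab-B   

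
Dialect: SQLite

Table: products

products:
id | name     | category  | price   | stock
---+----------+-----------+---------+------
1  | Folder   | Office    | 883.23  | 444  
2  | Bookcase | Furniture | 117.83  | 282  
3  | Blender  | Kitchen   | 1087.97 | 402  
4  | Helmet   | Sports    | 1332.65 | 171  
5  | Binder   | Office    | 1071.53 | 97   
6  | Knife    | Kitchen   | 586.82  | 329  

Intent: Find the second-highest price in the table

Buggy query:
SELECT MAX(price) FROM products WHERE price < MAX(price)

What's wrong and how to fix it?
Bug: The inner MAX is an aggregate inside WHERE, which is not allowed

Fix: Compute the overall MAX in a subquery, then take MAX of rows below it

Corrected query:
SELECT MAX(price) FROM products WHERE price < (SELECT MAX(price) FROM products)

Result:
MAX(price)
----------
1087.97   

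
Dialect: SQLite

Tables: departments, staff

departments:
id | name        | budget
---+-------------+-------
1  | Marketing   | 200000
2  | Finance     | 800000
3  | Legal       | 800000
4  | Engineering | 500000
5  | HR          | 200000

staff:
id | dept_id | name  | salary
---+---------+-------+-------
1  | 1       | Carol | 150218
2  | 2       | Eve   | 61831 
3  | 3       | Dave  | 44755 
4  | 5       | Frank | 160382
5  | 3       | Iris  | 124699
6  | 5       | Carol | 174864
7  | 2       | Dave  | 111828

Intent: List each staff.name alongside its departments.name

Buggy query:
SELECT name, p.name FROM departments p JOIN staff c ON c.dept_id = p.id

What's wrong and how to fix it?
Bug: Both tables have a 'name' column; the unqualified reference is ambiguous

Fix: Prefix ambiguous columns with the table alias

Corrected query:
SELECT c.name, p.name FROM departments p JOIN staff c ON c.dept_id = p.id

Result:
name  | name     
------+----------
Carol | Marketing
Eve   | Finance  
Dave  | Legal    
Frank | HR       
Iris  | Legal    
Carol | HR       
Dave  | Finance  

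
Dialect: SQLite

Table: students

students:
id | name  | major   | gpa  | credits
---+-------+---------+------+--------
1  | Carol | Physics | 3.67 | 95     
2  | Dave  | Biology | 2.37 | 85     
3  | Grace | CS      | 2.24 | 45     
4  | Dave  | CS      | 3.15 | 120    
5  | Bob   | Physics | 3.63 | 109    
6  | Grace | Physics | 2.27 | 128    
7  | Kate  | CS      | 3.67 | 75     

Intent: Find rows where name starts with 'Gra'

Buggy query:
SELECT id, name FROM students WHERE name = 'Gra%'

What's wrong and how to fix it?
Bug: '=' compares the literal string including the % character; pattern matching needs LIKE

Fix: Replace '=' with LIKE so 'Gra%' is treated as a pattern

Corrected query:
SELECT id, name FROM students WHERE name LIKE 'Gra%'

Result:
id | name 
---+------
3  | Grace
6  | Grace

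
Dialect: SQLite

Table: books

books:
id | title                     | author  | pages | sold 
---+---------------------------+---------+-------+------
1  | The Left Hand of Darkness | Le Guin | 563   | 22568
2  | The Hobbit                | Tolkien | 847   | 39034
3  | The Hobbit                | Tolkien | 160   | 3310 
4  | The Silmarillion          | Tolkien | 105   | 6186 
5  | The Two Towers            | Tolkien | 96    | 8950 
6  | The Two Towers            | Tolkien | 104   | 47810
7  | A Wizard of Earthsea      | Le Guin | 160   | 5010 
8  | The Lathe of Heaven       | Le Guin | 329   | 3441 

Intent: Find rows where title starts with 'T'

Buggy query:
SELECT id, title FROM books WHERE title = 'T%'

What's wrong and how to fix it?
Bug: '=' compares the literal string including the % character; pattern matching needs LIKE

Fix: Replace '=' with LIKE so 'T%' is treated as a pattern

Corrected query:
SELECT id, title FROM books WHERE title LIKE 'T%'

Result:
id | title                    
---+--------------------------
1  | The Left Hand of Darkness
2  | The Hobbit               
3  | The Hobbit               
4  | The Silmarillion         
5  | The Two Towers           
6  | The Two Towers           
8  | The Lathe of Heaven      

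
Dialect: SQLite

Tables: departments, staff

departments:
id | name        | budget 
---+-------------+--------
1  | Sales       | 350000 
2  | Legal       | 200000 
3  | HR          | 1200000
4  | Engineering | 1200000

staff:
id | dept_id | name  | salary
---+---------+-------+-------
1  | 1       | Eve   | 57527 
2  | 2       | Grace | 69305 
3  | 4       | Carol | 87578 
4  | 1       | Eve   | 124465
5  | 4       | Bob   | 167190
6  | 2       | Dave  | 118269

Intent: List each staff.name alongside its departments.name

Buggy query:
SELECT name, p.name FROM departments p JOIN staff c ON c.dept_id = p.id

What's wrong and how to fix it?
Bug: 'name' exists in both joined tables, so the database can't tell which one is meant

Fix: Qualify the column with its table alias (c.name)

Corrected query:
SELECT c.name, p.name FROM departments p JOIN staff c ON c.dept_id = p.id

Result:
name  | name       
------+------------
Eve   | Sales      
Grace | Legal      
Carol | Engineering
Eve   | Sales      
Bob   | Engineering
Dave  | Legal      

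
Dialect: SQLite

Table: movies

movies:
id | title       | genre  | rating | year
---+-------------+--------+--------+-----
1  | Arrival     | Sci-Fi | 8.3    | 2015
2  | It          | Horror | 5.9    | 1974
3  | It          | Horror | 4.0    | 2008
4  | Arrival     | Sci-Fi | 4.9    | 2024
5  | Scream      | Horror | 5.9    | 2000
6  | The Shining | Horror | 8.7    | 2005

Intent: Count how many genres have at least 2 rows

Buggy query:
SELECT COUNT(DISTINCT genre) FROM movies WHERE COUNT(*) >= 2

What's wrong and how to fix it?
Bug: COUNT(*) cannot appear in WHERE; the per-group count doesn't exist yet

Fix: Group first with HAVING COUNT(*) >= 2, then COUNT the resulting groups

Corrected query:
SELECT COUNT(*) FROM (SELECT genre FROM movies GROUP BY genre HAVING COUNT(*) >= 2)

Result:
COUNT(*)
--------
2       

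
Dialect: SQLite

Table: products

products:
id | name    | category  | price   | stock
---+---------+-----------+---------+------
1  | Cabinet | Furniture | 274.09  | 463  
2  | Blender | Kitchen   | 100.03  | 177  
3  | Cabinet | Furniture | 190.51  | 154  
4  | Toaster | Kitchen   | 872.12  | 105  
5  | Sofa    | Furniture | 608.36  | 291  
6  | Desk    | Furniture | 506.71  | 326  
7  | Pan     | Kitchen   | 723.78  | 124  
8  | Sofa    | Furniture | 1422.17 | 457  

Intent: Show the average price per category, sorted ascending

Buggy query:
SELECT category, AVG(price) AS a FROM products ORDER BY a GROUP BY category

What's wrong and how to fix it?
Bug: ORDER BY appears before GROUP BY; SQL clause order requires GROUP BY first

Fix: Reorder: SELECT … FROM … GROUP BY … ORDER BY …

Corrected query:
SELECT category, AVG(price) AS a FROM products GROUP BY category ORDER BY a

Result:
category  | a      
----------+--------
Kitchen   | 565.31 
Furniture | 600.368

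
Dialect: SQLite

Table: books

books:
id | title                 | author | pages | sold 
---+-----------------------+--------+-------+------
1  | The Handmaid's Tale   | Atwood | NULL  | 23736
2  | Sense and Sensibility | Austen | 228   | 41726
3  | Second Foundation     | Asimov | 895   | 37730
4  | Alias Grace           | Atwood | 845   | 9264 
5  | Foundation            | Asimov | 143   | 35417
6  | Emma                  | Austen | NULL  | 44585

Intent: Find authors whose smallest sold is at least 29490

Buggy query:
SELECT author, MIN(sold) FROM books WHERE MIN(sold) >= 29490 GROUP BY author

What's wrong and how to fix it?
Bug: MIN() in WHERE is a misuse of aggregate

Fix: Replace WHERE with HAVING after the GROUP BY

Corrected query:
SELECT author, MIN(sold) FROM books GROUP BY author HAVING MIN(sold) >= 29490

Result:
author | MIN(sold)
-------+----------
Asimov | 35417    
Austen | 41726    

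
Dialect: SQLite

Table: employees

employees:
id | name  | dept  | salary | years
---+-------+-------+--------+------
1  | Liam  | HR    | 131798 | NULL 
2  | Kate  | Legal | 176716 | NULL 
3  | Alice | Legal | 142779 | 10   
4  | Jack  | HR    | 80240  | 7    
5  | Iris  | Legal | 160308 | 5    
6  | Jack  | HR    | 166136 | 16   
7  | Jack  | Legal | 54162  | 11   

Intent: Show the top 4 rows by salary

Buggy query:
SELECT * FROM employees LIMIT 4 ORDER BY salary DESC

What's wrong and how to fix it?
Bug: ORDER BY cannot follow LIMIT; LIMIT is the final clause

Fix: Sort with ORDER BY, then apply LIMIT

Corrected query:
SELECT * FROM employees ORDER BY salary DESC LIMIT 4

Result:
id | name  | dept  | salary | years
---+-------+-------+--------+------
2  | Kate  | Legal | 176716 | NULL 
6  | Jack  | HR    | 166136 | 16   
5  | Iris  | Legal | 160308 | 5    
3  | Alice | Legal | 142779 | 10   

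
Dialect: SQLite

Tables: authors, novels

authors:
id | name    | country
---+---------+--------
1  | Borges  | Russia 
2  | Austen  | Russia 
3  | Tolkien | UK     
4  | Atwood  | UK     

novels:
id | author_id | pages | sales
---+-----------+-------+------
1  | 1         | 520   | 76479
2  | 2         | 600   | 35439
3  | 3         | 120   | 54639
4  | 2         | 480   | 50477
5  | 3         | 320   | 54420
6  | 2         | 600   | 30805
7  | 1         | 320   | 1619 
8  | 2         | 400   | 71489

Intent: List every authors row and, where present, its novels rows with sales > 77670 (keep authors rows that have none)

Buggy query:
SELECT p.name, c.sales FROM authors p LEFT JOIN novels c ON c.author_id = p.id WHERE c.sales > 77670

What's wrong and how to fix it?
Bug: Filtering c.sales in WHERE discards the NULL rows produced by LEFT JOIN, turning it into an inner join

Fix: Move the right-table condition into the ON clause so unmatched parents are kept

Corrected query:
SELECT p.name, c.sales FROM authors p LEFT JOIN novels c ON c.author_id = p.id AND c.sales > 77670

Result:
name    | sales
--------+------
Borges  | NULL 
Austen  | NULL 
Tolkien | NULL 
Atwood  | NULL 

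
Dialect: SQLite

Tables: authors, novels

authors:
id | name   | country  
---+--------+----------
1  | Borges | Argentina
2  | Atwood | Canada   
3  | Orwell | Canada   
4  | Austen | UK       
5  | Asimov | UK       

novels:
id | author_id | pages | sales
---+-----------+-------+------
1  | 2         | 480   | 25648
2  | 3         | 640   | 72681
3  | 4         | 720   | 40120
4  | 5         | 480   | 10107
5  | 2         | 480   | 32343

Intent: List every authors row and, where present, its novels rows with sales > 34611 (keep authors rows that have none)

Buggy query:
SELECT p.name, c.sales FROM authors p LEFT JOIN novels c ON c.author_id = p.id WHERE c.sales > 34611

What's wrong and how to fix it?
Bug: Filtering c.sales in WHERE discards the NULL rows produced by LEFT JOIN, turning it into an inner join

Fix: Put 'c.sales > 34611' in the JOIN's ON clause instead of WHERE

Corrected query:
SELECT p.name, c.sales FROM authors p LEFT JOIN novels c ON c.author_id = p.id AND c.sales > 34611

Result:
name   | sales
-------+------
Borges | NULL 
Atwood | NULL 
Orwell | 72681
Austen | 40120
Asimov | NULL 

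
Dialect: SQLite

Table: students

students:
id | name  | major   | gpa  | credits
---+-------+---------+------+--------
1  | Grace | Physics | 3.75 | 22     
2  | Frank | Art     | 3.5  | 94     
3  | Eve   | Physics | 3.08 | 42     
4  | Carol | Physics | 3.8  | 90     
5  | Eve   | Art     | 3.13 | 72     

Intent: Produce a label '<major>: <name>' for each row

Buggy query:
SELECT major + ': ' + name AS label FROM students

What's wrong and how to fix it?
Bug: SQLite uses || for string concatenation; + coerces text to numbers (yielding 0)

Fix: Replace + with || to concatenate text

Corrected query:
SELECT major || ': ' || name AS label FROM students

Result:
label         
--------------
Physics: Grace
Art: Frank    
Physics: Eve  
Physics: Carol
Art: Eve      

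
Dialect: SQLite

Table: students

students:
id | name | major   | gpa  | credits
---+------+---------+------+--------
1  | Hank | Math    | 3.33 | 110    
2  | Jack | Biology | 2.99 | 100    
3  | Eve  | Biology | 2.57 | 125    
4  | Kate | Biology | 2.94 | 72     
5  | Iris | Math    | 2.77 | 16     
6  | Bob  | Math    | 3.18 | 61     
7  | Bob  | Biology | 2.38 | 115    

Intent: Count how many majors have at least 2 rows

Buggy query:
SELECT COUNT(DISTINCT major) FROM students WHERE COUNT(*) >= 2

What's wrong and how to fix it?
Bug: COUNT(*) cannot appear in WHERE; the per-group count doesn't exist yet

Fix: Group first with HAVING COUNT(*) >= 2, then COUNT the resulting groups

Corrected query:
SELECT COUNT(*) FROM (SELECT major FROM students GROUP BY major HAVING COUNT(*) >= 2)

Result:
COUNT(*)
--------
2       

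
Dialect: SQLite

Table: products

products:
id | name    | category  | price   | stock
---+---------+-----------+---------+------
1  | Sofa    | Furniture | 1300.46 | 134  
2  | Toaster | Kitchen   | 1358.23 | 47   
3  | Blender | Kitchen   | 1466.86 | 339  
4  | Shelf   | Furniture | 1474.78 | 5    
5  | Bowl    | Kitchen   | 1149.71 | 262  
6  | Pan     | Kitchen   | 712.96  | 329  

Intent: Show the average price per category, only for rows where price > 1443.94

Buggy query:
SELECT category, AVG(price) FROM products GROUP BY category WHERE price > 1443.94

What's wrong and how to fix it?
Bug: WHERE cannot follow GROUP BY

Fix: Move the WHERE clause before GROUP BY

Corrected query:
SELECT category, AVG(price) FROM products WHERE price > 1443.94 GROUP BY category

Result:
category  | AVG(price)
----------+-----------
Furniture | 1474.78   
Kitchen   | 1466.86   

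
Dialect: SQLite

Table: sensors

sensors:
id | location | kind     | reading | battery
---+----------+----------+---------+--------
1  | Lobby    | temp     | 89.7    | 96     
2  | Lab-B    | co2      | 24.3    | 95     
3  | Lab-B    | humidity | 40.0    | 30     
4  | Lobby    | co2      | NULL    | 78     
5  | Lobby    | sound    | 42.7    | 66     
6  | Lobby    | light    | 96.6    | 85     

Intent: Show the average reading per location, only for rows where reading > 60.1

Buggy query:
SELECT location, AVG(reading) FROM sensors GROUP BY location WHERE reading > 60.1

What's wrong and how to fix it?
Bug: WHERE cannot follow GROUP BY

Fix: Move the WHERE clause before GROUP BY

Corrected query:
SELECT location, AVG(reading) FROM sensors WHERE reading > 60.1 GROUP BY location

Result:
location | AVG(reading)
---------+-------------
Lobby    | 93.15       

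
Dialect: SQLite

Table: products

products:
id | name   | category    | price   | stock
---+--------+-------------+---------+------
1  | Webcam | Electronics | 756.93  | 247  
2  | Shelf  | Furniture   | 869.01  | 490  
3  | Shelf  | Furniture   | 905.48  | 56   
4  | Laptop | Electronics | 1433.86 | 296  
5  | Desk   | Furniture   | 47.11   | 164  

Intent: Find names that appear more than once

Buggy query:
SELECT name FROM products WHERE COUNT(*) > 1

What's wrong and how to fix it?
Bug: WHERE can't reference COUNT(*); aggregates are computed after WHERE

Fix: GROUP BY name, then filter groups with HAVING COUNT(*) > 1

Corrected query:
SELECT name FROM products GROUP BY name HAVING COUNT(*) > 1

Result:
name 
-----
Shelf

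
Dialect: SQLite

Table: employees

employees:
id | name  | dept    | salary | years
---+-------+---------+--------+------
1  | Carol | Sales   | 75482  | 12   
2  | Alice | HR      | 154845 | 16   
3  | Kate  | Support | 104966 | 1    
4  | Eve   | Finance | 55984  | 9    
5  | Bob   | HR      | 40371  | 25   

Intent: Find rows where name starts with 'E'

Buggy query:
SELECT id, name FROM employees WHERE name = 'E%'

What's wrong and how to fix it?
Bug: Wildcards only work with LIKE; '=' treats '%' as a literal character

Fix: Use LIKE for wildcard pattern matching

Corrected query:
SELECT id, name FROM employees WHERE name LIKE 'E%'

Result:
id | name
---+-----
4  | Eve 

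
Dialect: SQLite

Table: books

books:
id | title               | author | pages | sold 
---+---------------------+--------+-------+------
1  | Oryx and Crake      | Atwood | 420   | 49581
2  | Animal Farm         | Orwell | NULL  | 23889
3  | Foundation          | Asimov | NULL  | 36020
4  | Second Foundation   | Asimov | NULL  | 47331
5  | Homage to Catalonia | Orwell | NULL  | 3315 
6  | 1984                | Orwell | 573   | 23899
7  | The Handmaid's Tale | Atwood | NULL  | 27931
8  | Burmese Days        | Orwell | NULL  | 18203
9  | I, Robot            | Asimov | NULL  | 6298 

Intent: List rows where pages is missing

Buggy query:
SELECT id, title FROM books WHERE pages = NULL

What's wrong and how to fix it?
Bug: '= NULL' is always unknown in SQL three-valued logic, so no rows match

Fix: Replace '= NULL' with 'IS NULL'

Corrected query:
SELECT id, title FROM books WHERE pages IS NULL

Result:
id | title              
---+--------------------
2  | Animal Farm        
3  | Foundation         
4  | Second Foundation  
5  | Homage to Catalonia
7  | The Handmaid's Tale
8  | Burmese Days       
9  | I, Robot           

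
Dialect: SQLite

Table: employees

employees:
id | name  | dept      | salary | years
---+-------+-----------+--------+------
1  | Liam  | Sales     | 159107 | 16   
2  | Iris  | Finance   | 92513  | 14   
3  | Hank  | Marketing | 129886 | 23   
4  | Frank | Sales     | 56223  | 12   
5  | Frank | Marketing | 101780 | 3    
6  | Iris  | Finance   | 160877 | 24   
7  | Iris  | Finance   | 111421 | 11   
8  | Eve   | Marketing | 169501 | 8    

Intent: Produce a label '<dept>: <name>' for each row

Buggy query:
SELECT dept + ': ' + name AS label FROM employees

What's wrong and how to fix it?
Bug: '+' is numeric addition; on text columns SQLite converts them to 0 instead of concatenating

Fix: Replace + with || to concatenate text

Corrected query:
SELECT dept || ': ' || name AS label FROM employees

Result:
label           
----------------
Sales: Liam     
Finance: Iris   
Marketing: Hank 
Sales: Frank    
Marketing: Frank
Finance: Iris   
Finance: Iris   
Marketing: Eve  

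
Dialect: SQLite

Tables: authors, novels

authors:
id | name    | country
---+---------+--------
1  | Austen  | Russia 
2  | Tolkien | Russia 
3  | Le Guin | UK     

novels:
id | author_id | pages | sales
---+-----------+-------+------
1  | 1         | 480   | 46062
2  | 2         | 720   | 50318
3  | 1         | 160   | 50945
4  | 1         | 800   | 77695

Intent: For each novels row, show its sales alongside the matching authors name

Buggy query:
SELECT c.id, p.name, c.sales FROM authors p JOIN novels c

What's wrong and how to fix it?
Bug: JOIN with no ON clause produces a cartesian product; every novels row pairs with every authors row

Fix: Specify the join condition linking the foreign key to the parent id

Corrected query:
SELECT c.id, p.name, c.sales FROM authors p JOIN novels c ON c.author_id = p.id

Result:
id | name    | sales
---+---------+------
1  | Austen  | 46062
2  | Tolkien | 50318
3  | Austen  | 50945
4  | Austen  | 77695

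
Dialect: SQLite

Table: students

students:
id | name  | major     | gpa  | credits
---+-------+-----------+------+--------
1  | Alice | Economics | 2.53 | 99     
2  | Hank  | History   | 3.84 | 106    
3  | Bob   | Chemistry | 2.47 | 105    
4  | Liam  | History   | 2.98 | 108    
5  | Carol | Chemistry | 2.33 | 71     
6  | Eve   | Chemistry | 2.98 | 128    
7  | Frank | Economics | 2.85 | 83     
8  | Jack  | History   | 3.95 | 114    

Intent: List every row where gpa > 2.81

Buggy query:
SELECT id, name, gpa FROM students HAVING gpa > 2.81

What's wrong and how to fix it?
Bug: This is a non-aggregate query (no GROUP BY, no aggregates), so in SQLite the HAVING clause is invalid here; a row-level condition belongs in WHERE

Fix: Replace HAVING with WHERE since the condition applies to individual rows

Corrected query:
SELECT id, name, gpa FROM students WHERE gpa > 2.81

Result:
id | name  | gpa 
---+-------+-----
2  | Hank  | 3.84
4  | Liam  | 2.98
6  | Eve   | 2.98
7  | Frank | 2.85
8  | Jack  | 3.95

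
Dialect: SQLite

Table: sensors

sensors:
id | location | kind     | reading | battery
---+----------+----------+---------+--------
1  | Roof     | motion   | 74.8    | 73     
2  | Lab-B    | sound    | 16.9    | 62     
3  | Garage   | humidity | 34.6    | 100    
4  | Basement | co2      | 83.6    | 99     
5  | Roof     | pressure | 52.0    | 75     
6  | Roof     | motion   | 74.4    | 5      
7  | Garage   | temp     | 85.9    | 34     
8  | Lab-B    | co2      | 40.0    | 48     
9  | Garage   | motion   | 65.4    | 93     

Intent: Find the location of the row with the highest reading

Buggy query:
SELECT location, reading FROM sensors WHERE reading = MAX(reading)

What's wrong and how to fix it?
Bug: WHERE is evaluated per row; an aggregate over the whole table isn't defined there

Fix: Wrap MAX in a scalar subquery so WHERE compares against a single value

Corrected query:
SELECT location, reading FROM sensors WHERE reading = (SELECT MAX(reading) FROM sensors)

Result:
location | reading
---------+--------
Garage   | 85.9   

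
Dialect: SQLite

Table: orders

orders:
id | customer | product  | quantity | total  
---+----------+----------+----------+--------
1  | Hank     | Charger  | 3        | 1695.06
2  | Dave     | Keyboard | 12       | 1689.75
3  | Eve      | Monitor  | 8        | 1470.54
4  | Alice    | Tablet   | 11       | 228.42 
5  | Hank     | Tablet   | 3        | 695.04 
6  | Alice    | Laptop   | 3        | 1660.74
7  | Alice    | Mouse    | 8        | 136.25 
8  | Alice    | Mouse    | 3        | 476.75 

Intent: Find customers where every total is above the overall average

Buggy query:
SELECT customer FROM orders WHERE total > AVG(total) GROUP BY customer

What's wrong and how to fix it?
Bug: AVG() is an aggregate; it can't sit directly in WHERE

Fix: Compute the overall average in a scalar subquery and compare each group's MIN against it in HAVING

Corrected query:
SELECT customer FROM orders GROUP BY customer HAVING MIN(total) > (SELECT AVG(total) FROM orders)

Result:
customer
--------
Dave    
Eve     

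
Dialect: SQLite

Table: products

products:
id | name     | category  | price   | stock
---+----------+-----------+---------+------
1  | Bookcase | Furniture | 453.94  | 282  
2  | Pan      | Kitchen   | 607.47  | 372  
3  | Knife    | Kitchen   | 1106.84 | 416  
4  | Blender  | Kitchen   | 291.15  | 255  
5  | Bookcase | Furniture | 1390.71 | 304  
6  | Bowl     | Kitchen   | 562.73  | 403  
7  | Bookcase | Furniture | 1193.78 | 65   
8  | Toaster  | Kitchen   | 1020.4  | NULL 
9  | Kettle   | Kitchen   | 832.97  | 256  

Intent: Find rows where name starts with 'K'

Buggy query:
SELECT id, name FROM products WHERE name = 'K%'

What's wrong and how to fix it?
Bug: '=' compares the literal string including the % character; pattern matching needs LIKE

Fix: Replace '=' with LIKE so 'K%' is treated as a pattern

Corrected query:
SELECT id, name FROM products WHERE name LIKE 'K%'

Result:
id | name  
---+-------
3  | Knife 
9  | Kettle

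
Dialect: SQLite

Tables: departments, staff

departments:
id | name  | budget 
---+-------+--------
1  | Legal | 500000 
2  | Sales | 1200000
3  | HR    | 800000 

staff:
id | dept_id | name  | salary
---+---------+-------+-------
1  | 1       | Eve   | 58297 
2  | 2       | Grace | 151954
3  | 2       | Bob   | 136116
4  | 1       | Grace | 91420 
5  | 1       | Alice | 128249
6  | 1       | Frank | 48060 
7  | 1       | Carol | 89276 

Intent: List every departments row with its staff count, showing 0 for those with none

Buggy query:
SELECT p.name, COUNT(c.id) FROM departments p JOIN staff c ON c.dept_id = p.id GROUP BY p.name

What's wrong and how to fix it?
Bug: An inner join excludes parents with zero children

Fix: Use LEFT JOIN so parents without children still appear (COUNT(c.id) gives 0)

Corrected query:
SELECT p.name, COUNT(c.id) FROM departments p LEFT JOIN staff c ON c.dept_id = p.id GROUP BY p.name

Result:
name  | COUNT(c.id)
------+------------
HR    | 0          
Legal | 5          
Sales | 2          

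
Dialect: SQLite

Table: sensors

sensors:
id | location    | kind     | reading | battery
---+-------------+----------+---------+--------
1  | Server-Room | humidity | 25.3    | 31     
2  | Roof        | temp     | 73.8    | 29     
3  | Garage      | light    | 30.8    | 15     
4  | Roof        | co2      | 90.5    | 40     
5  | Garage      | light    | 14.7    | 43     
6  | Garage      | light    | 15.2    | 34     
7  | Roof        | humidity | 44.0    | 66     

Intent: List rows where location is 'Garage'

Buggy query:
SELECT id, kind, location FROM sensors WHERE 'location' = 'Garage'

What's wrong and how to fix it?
Bug: Single quotes denote string literals in SQL; the column name is being compared as a constant string

Fix: Remove the quotes around the column name (or use double quotes for an identifier)

Corrected query:
SELECT id, kind, location FROM sensors WHERE location = 'Garage'

Result:
id | kind  | location
---+-------+---------
3  | light | Garage  
5  | light | Garage  
6  | light | Garage  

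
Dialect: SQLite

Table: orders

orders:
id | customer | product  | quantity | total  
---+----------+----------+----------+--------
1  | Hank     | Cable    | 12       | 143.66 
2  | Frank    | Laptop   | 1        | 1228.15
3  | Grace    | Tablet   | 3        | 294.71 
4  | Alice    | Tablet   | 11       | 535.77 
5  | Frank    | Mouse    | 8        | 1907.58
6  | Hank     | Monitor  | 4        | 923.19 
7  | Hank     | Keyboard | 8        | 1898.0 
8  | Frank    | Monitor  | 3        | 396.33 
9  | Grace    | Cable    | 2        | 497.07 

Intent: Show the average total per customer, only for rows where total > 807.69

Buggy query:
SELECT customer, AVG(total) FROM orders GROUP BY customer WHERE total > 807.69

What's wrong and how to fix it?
Bug: Row-level WHERE must come before GROUP BY in the clause order

Fix: Move the WHERE clause before GROUP BY

Corrected query:
SELECT customer, AVG(total) FROM orders WHERE total > 807.69 GROUP BY customer

Result:
customer | AVG(total)
---------+-----------
Frank    | 1567.865  
Hank     | 1410.595  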